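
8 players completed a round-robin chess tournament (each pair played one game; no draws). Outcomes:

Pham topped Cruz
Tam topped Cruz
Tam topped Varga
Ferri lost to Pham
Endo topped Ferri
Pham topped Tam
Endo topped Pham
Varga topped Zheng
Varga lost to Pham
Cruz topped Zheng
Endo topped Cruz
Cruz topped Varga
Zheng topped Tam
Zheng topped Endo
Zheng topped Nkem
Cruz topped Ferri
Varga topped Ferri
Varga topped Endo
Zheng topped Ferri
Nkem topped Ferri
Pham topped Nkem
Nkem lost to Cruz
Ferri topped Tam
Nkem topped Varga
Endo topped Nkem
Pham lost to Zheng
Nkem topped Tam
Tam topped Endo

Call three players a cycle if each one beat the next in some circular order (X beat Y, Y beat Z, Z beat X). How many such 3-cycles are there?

Win totals: Nkem 3, Zheng 5, Varga 3, Tam 3, Cruz 4, Pham 5, Ferri 1, Endo 4.
A player with w wins dominates both others in C(w,2) triples; summing gives 3 + 10 + 3 + 3 + 6 + 10 + 0 + 6 = 41 transitive triples.
Total triples C(8,3) = 56, so cyclic triples = 56 − 41 = 15.

15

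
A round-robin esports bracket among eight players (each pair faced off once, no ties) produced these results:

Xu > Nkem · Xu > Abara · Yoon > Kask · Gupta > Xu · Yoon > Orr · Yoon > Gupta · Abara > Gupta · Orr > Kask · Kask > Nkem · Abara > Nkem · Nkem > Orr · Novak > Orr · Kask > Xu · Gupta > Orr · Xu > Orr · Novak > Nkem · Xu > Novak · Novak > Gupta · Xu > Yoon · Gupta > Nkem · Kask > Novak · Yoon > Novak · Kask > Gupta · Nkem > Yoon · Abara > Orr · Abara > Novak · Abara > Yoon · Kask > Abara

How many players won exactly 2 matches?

Win totals: Orr 1, Nkem 2, Xu 5, Novak 3, Yoon 4, Abara 5, Kask 5, Gupta 3.
Exactly 2: Nkem — 1 player.

1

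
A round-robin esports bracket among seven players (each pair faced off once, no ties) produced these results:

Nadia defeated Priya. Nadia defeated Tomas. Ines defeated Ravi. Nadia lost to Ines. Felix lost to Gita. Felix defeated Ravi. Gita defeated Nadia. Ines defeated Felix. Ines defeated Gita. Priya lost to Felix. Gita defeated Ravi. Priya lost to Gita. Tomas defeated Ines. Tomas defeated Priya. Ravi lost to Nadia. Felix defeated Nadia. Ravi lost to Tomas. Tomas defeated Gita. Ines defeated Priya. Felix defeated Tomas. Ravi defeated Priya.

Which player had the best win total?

Ines

Win totals: Felix 4, Ines 5, Tomas 4, Ravi 1, Priya 0, Gita 4, Nadia 3.
Ines leads with 5 wins (next highest: 4).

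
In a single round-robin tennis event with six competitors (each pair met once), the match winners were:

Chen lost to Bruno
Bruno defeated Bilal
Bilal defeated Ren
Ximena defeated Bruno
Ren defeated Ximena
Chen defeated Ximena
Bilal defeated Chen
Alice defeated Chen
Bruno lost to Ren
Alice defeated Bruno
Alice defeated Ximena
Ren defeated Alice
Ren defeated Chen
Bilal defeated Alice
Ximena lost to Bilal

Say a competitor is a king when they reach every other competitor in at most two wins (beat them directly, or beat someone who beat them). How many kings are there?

Chen cannot reach Alice, Bilal, Ren in two steps.
Alice cannot reach Ren in two steps.
Bilal reaches everyone (king).
Bruno reaches everyone (king).
Ren reaches everyone (king).
Ximena cannot reach Alice, Ren in two steps.
Kings: Bilal, Bruno, Ren — 3.

3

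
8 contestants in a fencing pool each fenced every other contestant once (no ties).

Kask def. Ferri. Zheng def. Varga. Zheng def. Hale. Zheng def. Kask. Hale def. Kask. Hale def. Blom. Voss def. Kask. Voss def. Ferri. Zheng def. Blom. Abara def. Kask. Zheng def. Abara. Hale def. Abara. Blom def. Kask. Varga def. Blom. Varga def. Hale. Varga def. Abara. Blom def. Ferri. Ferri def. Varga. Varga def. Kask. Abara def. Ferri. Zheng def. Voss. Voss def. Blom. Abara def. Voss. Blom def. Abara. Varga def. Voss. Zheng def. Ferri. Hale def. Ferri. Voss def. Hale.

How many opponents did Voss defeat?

4

Voss' results: beat Kask, Hale, Blom, Ferri; lost to Abara, Zheng, Varga.
That is 4 wins.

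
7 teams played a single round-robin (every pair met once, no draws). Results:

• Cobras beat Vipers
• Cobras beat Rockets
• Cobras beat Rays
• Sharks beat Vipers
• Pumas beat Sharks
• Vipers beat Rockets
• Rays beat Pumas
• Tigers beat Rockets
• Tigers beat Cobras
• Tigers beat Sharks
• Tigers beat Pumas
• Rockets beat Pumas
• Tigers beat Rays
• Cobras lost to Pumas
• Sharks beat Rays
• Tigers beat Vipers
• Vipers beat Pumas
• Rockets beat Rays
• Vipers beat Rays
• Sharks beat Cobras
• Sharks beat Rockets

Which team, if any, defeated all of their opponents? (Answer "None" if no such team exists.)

Tigers has 6 wins out of 6 opponents — a perfect record.

Tigers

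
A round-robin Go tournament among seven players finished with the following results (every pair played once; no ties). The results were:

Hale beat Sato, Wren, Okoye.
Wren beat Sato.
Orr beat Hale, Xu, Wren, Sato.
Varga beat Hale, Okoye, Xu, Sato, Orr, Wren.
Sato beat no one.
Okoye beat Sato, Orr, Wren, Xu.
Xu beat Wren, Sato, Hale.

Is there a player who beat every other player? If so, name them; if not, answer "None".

Varga has 6 wins out of 6 opponents — a perfect record.

Varga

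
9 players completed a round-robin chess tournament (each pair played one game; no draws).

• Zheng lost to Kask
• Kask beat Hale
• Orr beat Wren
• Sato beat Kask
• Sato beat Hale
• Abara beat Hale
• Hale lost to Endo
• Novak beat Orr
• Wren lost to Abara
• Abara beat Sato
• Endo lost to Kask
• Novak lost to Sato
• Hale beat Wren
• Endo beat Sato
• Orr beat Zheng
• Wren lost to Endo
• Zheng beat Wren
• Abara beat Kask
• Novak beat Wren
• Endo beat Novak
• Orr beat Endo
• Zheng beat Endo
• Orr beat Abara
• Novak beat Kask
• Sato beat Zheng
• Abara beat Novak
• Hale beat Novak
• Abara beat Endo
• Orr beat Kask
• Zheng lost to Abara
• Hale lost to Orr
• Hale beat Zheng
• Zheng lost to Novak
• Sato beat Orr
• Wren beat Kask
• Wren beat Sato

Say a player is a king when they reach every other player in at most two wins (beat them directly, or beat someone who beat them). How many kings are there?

4

Abara reaches everyone (king).
Orr reaches everyone (king).
Kask cannot reach Abara, Orr in two steps.
Zheng cannot reach Abara, Orr in two steps.
Novak reaches everyone (king).
Sato reaches everyone (king).
Hale cannot reach Abara in two steps.
Endo cannot reach Abara in two steps.
Wren cannot reach Abara in two steps.
Kings: Abara, Orr, Novak, Sato — 4.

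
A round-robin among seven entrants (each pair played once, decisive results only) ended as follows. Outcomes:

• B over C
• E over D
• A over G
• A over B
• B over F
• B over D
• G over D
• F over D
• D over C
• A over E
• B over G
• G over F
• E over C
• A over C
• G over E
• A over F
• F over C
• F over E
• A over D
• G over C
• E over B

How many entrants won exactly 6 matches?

1

Win totals: A 6, B 4, C 0, D 1, E 3, F 3, G 4.
Exactly 6: A — 1 entrant.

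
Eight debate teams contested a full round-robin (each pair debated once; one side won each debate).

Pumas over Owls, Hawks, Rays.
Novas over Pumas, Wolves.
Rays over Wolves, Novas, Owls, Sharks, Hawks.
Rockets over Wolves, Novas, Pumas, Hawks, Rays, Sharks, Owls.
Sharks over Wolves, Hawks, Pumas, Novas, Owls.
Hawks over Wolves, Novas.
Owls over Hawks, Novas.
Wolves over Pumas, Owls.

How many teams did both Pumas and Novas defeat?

Pumas beat: Owls, Rays, Hawks.
Novas beat: Pumas, Wolves.
No one was beaten by both.

0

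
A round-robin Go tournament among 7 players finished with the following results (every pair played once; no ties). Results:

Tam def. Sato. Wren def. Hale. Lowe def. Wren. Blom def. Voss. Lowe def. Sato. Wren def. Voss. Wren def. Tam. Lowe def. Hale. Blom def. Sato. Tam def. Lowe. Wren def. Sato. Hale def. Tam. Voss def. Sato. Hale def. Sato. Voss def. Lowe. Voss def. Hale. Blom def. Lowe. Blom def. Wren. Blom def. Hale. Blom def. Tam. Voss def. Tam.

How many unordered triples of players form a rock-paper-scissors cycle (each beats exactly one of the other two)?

3

Win totals: Wren 4, Lowe 3, Tam 2, Blom 6, Voss 4, Sato 0, Hale 2.
A player with w wins dominates both others in C(w,2) triples; summing gives 6 + 3 + 1 + 15 + 6 + 0 + 1 = 32 transitive triples.
Total triples C(7,3) = 35, so cyclic triples = 35 − 32 = 3.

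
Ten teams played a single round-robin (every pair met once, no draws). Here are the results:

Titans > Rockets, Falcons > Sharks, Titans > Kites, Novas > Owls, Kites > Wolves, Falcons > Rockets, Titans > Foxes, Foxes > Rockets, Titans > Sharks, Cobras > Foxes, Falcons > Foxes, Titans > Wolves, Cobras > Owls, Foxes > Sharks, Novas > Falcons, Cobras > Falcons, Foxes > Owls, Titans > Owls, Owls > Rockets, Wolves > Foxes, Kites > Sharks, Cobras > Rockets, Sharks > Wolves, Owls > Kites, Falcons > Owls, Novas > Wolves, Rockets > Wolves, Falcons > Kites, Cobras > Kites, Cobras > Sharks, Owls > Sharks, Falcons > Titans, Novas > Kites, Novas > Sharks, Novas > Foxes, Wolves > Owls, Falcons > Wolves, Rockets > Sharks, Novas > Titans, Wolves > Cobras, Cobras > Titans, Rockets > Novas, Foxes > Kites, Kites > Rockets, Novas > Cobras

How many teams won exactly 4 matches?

Win totals: Falcons 7, Cobras 7, Novas 8, Wolves 3, Titans 6, Foxes 4, Owls 3, Kites 3, Sharks 1, Rockets 3.
Exactly 4: Foxes — 1 team.

1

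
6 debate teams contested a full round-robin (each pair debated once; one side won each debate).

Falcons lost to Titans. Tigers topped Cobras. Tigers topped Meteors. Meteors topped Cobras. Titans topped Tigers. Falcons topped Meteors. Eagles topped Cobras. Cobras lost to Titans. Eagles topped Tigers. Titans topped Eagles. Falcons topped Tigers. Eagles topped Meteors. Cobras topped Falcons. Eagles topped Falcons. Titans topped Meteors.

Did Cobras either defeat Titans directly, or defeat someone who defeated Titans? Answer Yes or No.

Cobras did not beat Titans directly.
Cobras beat Falcons, but each of them lost to Titans. No two-step path.

No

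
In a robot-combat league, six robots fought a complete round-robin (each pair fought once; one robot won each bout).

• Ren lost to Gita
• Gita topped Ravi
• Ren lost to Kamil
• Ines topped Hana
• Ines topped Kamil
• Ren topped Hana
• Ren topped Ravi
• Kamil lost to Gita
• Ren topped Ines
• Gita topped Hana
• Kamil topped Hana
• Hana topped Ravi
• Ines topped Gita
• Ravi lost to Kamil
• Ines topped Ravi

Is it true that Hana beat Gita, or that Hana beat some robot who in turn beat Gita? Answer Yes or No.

No

Hana did not beat Gita directly.
Hana beat Ravi, but each of them lost to Gita. No two-step path.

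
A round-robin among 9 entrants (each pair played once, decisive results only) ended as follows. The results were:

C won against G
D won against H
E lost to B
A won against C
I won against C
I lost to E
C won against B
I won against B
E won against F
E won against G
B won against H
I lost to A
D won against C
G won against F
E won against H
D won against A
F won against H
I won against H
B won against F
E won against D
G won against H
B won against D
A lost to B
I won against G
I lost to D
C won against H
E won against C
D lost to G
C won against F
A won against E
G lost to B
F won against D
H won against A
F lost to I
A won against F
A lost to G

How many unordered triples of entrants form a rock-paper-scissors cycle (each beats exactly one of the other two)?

Win totals: A 4, B 6, C 4, D 4, E 6, F 2, G 4, H 1, I 5.
An entrant with w wins dominates both others in C(w,2) triples; summing gives 6 + 15 + 6 + 6 + 15 + 1 + 6 + 0 + 10 = 65 transitive triples.
Total triples C(9,3) = 84, so cyclic triples = 84 − 65 = 19.

19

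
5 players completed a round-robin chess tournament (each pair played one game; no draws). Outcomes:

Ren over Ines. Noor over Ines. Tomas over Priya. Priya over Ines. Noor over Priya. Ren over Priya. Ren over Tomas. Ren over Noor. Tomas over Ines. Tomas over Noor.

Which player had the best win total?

Ren

Win totals: Ines 0, Tomas 3, Noor 2, Ren 4, Priya 1.
Ren leads with 4 wins (next highest: 3).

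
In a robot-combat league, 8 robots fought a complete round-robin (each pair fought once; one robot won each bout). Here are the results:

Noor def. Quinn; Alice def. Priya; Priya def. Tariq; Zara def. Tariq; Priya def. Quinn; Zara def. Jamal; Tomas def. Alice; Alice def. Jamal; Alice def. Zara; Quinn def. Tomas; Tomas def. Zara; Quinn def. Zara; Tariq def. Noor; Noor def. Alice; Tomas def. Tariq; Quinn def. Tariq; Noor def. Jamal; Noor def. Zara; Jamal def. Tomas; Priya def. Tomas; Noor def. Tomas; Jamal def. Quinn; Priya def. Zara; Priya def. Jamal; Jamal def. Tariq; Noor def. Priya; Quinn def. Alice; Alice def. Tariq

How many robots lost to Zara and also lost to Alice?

2

Zara beat: Jamal, Tariq.
Alice beat: Jamal, Zara, Priya, Tariq.
Both beat: Jamal, Tariq — 2.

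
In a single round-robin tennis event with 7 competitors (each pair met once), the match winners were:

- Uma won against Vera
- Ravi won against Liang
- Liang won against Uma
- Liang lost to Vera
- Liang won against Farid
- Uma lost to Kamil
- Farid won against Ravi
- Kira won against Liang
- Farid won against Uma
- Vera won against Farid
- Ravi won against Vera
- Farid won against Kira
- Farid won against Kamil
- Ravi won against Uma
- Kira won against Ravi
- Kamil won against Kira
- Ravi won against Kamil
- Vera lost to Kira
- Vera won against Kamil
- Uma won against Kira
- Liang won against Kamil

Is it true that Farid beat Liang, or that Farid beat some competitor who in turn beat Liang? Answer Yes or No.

Yes

Farid did not beat Liang directly.
Farid beat Uma, Kira, Ravi, Kamil. Of those, Kira beat Liang.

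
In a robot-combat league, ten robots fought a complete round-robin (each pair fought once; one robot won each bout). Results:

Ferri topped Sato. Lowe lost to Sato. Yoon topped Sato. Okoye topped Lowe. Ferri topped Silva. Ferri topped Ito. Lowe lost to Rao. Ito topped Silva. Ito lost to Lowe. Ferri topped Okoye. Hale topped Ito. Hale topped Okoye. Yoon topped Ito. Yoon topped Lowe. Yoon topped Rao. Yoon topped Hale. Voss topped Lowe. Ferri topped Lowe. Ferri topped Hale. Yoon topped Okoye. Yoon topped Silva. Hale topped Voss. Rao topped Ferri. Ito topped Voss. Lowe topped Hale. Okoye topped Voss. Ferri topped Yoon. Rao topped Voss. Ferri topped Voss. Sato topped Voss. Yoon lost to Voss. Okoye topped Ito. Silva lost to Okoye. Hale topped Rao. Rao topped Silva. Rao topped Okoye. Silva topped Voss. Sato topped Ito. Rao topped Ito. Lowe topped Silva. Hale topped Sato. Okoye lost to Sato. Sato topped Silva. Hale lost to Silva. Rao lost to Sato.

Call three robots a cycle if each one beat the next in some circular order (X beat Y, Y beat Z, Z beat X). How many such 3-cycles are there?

19

Win totals: Silva 2, Rao 6, Hale 5, Lowe 3, Voss 2, Ferri 8, Yoon 7, Ito 2, Sato 6, Okoye 4.
A robot with w wins dominates both others in C(w,2) triples; summing gives 1 + 15 + 10 + 3 + 1 + 28 + 21 + 1 + 15 + 6 = 101 transitive triples.
Total triples C(10,3) = 120, so cyclic triples = 120 − 101 = 19.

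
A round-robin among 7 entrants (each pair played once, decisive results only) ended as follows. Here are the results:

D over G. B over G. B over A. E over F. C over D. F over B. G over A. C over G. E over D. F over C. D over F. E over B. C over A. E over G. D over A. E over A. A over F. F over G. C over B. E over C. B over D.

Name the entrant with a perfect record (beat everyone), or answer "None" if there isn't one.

E has 6 wins out of 6 opponents — a perfect record.

E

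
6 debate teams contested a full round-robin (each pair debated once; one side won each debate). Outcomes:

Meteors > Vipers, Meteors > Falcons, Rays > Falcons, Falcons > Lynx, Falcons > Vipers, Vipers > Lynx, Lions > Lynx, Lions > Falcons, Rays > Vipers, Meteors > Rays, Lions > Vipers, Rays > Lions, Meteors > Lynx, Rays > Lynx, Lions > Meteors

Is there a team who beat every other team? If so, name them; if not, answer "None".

None

Highest win total is Rays with 4 (out of 5 possible).
Rays lost to Meteors, so no team went undefeated.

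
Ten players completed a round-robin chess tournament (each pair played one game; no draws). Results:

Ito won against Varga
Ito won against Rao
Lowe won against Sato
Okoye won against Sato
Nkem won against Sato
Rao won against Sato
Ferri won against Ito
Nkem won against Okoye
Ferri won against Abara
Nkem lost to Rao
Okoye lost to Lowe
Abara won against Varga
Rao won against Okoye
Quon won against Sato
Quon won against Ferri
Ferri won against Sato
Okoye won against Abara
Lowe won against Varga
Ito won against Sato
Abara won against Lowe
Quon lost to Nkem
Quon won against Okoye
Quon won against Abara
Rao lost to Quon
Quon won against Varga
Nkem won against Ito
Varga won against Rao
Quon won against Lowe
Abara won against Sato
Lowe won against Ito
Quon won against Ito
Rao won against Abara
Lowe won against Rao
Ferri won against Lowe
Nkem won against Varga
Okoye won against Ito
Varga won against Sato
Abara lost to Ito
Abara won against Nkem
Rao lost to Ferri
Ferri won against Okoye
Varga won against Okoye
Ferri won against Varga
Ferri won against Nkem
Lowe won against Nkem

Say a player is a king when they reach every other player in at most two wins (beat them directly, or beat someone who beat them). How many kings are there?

Ito cannot reach Ferri, Quon in two steps.
Sato cannot reach Ito, Ferri, Rao, Varga, Nkem, Lowe, Okoye, Quon, Abara in two steps.
Ferri reaches everyone (king).
Rao cannot reach Ferri in two steps.
Varga cannot reach Ferri, Lowe, Quon in two steps.
Nkem reaches everyone (king).
Lowe cannot reach Ferri in two steps.
Okoye cannot reach Ferri, Quon in two steps.
Quon reaches everyone (king).
Abara cannot reach Ferri in two steps.
Kings: Ferri, Nkem, Quon — 3.

3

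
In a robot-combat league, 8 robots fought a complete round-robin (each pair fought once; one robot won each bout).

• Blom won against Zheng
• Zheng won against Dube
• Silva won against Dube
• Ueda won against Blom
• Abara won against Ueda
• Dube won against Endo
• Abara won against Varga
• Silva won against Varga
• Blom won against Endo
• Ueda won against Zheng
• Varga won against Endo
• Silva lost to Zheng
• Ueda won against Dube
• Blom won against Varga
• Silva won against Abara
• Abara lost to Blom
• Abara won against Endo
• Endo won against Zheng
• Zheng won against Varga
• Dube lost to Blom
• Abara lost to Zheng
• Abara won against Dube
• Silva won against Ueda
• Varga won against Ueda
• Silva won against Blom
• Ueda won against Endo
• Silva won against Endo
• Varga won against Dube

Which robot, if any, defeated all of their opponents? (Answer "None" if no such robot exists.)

None

Highest win total is Silva with 6 (out of 7 possible).
Silva lost to Zheng, so no robot went undefeated.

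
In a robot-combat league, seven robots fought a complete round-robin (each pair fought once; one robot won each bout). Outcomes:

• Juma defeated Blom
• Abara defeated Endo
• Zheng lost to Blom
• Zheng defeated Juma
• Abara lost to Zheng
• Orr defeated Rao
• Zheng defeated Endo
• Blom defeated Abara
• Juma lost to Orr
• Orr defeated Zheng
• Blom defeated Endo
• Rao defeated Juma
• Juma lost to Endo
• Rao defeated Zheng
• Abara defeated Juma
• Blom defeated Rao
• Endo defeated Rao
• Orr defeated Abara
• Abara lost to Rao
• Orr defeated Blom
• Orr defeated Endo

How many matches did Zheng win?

Zheng's results: beat Abara, Juma, Endo; lost to Rao, Blom, Orr.
That is 3 wins.

3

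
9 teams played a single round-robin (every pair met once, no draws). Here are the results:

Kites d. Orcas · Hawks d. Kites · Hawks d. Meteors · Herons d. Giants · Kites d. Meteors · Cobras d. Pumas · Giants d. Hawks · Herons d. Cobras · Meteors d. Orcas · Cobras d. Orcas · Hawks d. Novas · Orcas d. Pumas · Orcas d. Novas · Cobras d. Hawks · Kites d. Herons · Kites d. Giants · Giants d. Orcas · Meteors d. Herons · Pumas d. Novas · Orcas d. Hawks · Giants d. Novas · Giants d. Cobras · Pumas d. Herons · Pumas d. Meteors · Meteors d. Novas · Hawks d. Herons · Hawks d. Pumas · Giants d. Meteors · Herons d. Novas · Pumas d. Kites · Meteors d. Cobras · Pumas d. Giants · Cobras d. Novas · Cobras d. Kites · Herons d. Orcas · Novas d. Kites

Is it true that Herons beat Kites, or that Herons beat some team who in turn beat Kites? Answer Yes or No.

Herons did not beat Kites directly.
Herons beat Giants, Orcas, Novas, Cobras. Of those, Novas beat Kites.

Yes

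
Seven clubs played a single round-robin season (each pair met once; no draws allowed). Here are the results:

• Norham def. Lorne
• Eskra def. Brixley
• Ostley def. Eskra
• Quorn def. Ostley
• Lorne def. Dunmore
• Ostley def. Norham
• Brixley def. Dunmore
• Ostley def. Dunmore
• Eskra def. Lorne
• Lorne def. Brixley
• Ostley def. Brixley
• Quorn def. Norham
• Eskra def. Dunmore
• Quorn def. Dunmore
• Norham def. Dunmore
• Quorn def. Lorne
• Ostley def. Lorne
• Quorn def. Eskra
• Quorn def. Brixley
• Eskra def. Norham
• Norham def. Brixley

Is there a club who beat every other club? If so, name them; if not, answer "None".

Quorn

Quorn has 6 wins out of 6 opponents — a perfect record.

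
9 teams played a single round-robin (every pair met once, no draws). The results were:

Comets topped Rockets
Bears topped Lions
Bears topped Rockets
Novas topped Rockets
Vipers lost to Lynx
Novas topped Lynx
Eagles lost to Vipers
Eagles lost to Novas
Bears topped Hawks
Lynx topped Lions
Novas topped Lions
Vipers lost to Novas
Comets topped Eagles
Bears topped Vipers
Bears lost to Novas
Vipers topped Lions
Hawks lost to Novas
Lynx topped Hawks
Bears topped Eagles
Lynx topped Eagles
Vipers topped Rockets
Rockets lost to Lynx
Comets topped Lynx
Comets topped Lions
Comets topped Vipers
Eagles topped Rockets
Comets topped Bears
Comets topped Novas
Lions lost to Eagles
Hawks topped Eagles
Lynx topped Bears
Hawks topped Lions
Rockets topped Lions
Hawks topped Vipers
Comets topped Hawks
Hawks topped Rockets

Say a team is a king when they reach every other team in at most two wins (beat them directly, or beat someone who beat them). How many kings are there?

Vipers cannot reach Hawks, Bears, Novas, Lynx, Comets in two steps.
Hawks cannot reach Bears, Novas, Lynx, Comets in two steps.
Bears cannot reach Novas, Lynx, Comets in two steps.
Novas cannot reach Comets in two steps.
Eagles cannot reach Vipers, Hawks, Bears, Novas, Lynx, Comets in two steps.
Rockets cannot reach Vipers, Hawks, Bears, Novas, Eagles, Lynx, Comets in two steps.
Lynx cannot reach Novas, Comets in two steps.
Comets reaches everyone (king).
Lions cannot reach Vipers, Hawks, Bears, Novas, Eagles, Rockets, Lynx, Comets in two steps.
Kings: Comets — 1.

1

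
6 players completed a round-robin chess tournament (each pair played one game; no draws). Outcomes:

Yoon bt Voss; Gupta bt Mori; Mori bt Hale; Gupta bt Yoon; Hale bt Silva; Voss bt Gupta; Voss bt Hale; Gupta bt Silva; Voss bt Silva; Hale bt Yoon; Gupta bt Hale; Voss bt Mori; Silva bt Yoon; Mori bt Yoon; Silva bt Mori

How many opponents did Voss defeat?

4

Voss' results: beat Gupta, Mori, Hale, Silva; lost to Yoon.
That is 4 wins.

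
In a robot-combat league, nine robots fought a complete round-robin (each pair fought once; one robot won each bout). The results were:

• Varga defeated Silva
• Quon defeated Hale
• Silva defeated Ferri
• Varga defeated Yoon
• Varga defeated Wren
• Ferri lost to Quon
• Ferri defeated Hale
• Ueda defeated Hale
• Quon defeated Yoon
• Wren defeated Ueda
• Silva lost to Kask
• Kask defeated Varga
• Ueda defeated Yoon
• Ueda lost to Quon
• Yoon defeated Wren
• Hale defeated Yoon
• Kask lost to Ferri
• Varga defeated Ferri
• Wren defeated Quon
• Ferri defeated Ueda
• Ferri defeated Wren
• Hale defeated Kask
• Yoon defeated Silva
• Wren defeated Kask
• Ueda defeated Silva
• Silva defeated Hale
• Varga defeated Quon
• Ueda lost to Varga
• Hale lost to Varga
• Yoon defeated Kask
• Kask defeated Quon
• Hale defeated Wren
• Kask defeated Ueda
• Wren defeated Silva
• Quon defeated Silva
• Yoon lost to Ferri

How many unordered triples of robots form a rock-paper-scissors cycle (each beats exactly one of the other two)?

21

Win totals: Ueda 3, Ferri 5, Quon 5, Silva 2, Hale 3, Wren 4, Kask 4, Varga 7, Yoon 3.
A robot with w wins dominates both others in C(w,2) triples; summing gives 3 + 10 + 10 + 1 + 3 + 6 + 6 + 21 + 3 = 63 transitive triples.
Total triples C(9,3) = 84, so cyclic triples = 84 − 63 = 21.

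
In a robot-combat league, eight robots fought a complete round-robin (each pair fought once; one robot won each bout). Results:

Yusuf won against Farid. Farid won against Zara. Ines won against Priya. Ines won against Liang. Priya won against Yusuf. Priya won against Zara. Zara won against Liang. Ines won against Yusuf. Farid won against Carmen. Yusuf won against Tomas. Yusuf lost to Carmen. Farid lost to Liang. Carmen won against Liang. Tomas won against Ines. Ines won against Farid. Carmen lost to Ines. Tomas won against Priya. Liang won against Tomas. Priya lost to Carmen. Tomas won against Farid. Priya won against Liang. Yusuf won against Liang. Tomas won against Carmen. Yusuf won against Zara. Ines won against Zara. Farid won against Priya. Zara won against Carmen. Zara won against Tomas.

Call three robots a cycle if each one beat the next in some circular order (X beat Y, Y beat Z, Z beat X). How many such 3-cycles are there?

Win totals: Tomas 4, Priya 3, Liang 2, Yusuf 4, Carmen 3, Farid 3, Ines 6, Zara 3.
A robot with w wins dominates both others in C(w,2) triples; summing gives 6 + 3 + 1 + 6 + 3 + 3 + 15 + 3 = 40 transitive triples.
Total triples C(8,3) = 56, so cyclic triples = 56 − 40 = 16.

16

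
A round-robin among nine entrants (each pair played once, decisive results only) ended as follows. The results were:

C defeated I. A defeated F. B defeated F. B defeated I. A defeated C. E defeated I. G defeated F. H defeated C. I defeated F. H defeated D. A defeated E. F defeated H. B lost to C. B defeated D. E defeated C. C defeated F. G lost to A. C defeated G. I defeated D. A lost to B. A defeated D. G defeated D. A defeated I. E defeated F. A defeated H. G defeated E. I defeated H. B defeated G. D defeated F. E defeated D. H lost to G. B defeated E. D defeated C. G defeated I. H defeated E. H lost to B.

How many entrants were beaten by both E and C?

2

E beat: C, D, F, I.
C beat: B, F, G, I.
Both beat: F, I — 2.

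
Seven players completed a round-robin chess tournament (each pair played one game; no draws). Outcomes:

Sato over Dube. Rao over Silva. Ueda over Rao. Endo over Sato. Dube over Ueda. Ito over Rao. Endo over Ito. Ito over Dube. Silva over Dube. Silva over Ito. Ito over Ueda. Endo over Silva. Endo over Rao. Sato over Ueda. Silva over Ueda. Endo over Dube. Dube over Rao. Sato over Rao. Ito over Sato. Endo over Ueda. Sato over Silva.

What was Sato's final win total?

Sato's results: beat Silva, Ueda, Rao, Dube; lost to Endo, Ito.
That is 4 wins.

4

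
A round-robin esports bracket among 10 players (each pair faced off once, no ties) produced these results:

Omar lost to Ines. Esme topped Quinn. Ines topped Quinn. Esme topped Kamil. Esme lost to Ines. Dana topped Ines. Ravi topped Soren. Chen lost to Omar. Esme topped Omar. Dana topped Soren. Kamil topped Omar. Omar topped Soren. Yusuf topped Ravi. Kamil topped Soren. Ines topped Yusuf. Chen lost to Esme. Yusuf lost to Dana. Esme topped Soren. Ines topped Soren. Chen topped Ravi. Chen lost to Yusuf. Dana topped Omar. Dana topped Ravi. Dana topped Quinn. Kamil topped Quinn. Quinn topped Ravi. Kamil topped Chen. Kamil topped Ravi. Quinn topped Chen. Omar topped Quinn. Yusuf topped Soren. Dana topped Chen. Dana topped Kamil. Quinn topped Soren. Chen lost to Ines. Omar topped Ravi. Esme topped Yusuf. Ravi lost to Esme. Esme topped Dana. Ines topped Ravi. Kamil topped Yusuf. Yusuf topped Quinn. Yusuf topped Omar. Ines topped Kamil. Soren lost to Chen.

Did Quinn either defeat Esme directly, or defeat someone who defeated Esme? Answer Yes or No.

Quinn did not beat Esme directly.
Quinn beat Ravi, Chen, Soren, but each of them lost to Esme. No two-step path.

No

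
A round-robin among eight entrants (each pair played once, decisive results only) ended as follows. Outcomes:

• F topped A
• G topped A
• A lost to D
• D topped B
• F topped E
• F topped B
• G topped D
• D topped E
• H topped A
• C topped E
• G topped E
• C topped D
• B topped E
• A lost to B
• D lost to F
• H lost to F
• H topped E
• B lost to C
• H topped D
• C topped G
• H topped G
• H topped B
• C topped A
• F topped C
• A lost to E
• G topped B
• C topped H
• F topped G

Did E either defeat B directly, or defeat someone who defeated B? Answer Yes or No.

E did not beat B directly.
E beat A, but each of them lost to B. No two-step path.

No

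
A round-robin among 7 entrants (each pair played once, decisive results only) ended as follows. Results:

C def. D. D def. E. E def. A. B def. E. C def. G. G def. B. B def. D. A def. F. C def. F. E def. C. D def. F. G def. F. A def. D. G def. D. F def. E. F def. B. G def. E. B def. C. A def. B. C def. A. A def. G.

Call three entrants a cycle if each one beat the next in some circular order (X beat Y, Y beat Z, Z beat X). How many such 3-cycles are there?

Win totals: A 4, B 3, C 4, D 2, E 2, F 2, G 4.
An entrant with w wins dominates both others in C(w,2) triples; summing gives 6 + 3 + 6 + 1 + 1 + 1 + 6 = 24 transitive triples.
Total triples C(7,3) = 35, so cyclic triples = 35 − 24 = 11.

11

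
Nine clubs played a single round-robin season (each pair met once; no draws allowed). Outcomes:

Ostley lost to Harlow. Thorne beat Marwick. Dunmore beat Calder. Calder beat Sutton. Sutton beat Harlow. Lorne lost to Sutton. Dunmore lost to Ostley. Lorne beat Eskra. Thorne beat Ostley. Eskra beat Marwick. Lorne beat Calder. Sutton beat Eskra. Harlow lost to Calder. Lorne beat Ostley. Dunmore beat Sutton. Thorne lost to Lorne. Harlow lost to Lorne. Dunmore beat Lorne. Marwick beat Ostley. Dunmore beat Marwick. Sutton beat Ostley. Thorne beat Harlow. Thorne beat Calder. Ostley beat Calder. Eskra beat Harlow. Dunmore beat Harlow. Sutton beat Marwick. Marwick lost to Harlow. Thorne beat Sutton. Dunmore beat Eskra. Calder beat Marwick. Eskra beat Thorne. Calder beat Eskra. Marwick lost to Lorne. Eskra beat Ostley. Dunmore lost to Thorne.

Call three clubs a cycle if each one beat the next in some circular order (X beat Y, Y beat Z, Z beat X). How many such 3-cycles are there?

Win totals: Lorne 6, Sutton 5, Dunmore 6, Eskra 4, Thorne 6, Ostley 2, Marwick 1, Harlow 2, Calder 4.
A club with w wins dominates both others in C(w,2) triples; summing gives 15 + 10 + 15 + 6 + 15 + 1 + 0 + 1 + 6 = 69 transitive triples.
Total triples C(9,3) = 84, so cyclic triples = 84 − 69 = 15.

15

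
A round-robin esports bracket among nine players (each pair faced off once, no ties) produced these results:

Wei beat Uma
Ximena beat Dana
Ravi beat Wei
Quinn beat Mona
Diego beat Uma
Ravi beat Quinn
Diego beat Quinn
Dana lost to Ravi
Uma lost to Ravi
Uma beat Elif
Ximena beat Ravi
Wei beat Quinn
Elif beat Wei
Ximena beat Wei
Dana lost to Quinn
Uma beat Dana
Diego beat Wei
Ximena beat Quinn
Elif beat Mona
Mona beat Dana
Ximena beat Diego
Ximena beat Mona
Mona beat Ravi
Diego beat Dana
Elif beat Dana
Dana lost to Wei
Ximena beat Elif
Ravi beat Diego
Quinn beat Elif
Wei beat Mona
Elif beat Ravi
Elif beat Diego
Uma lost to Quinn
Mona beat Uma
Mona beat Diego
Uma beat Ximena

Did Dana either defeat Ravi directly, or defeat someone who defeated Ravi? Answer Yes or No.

No

Dana did not beat Ravi directly.
Dana beat no one, so there is no intermediate player.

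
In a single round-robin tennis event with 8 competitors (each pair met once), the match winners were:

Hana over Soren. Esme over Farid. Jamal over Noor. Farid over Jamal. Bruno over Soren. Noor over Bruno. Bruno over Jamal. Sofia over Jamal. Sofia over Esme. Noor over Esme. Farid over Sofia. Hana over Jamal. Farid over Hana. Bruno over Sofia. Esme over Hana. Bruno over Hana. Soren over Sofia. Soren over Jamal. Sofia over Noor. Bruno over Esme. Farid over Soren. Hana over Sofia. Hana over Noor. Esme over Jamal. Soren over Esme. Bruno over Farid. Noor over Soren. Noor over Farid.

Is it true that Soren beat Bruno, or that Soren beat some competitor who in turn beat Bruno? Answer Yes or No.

No

Soren did not beat Bruno directly.
Soren beat Esme, Jamal, Sofia, but each of them lost to Bruno. No two-step path.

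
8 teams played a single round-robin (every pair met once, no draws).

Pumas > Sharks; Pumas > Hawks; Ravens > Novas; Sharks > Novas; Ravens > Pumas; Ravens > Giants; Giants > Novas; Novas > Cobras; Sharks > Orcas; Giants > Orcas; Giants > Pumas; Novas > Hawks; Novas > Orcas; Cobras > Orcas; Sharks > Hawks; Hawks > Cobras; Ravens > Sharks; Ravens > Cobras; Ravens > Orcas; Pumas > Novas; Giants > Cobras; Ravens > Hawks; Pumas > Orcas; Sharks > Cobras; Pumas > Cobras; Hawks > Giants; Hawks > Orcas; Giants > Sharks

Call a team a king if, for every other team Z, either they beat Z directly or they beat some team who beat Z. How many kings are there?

Hawks cannot reach Ravens in two steps.
Sharks cannot reach Pumas, Ravens in two steps.
Novas cannot reach Sharks, Pumas, Ravens in two steps.
Orcas cannot reach Hawks, Sharks, Novas, Pumas, Ravens, Cobras, Giants in two steps.
Pumas cannot reach Ravens in two steps.
Ravens reaches everyone (king).
Cobras cannot reach Hawks, Sharks, Novas, Pumas, Ravens, Giants in two steps.
Giants cannot reach Ravens in two steps.
Kings: Ravens — 1.

1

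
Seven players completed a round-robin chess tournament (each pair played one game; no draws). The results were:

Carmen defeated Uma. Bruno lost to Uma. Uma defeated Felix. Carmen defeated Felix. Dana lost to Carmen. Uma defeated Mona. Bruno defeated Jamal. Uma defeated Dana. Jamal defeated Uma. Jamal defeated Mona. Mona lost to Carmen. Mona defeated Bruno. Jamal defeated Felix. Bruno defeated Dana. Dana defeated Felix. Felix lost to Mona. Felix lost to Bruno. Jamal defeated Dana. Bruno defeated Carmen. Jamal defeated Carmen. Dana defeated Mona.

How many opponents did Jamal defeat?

Jamal's results: beat Carmen, Felix, Uma, Mona, Dana; lost to Bruno.
That is 5 wins.

5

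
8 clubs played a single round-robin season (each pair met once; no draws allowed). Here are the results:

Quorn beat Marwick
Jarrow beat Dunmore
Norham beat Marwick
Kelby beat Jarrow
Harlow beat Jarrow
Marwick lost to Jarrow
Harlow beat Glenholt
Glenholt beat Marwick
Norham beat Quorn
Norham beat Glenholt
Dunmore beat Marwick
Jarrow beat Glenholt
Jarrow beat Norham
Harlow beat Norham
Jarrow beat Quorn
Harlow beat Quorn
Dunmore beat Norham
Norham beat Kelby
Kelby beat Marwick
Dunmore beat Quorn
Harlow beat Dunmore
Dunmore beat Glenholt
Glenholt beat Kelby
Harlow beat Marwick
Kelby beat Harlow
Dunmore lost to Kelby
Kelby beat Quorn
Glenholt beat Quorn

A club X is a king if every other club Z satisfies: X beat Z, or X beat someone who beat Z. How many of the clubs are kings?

3

Norham reaches everyone (king).
Quorn cannot reach Norham, Jarrow, Glenholt, Harlow, Dunmore, Kelby in two steps.
Jarrow cannot reach Harlow in two steps.
Glenholt cannot reach Norham in two steps.
Marwick cannot reach Norham, Quorn, Jarrow, Glenholt, Harlow, Dunmore, Kelby in two steps.
Harlow reaches everyone (king).
Dunmore cannot reach Jarrow, Harlow in two steps.
Kelby reaches everyone (king).
Kings: Norham, Harlow, Kelby — 3.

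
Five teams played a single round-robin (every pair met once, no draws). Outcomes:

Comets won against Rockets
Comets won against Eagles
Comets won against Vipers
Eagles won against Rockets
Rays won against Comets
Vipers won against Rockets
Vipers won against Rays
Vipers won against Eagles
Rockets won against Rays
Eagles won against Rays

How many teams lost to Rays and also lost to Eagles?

0

Rays beat: Comets.
Eagles beat: Rays, Rockets.
No one was beaten by both.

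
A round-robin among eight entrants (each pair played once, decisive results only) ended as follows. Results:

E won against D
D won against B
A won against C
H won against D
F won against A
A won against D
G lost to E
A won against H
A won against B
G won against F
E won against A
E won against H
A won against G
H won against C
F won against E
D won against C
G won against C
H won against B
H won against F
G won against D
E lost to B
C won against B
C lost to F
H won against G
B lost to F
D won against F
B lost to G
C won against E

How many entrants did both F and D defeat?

F beat: A, B, C, E.
D beat: B, C, F.
Both beat: B, C — 2.

2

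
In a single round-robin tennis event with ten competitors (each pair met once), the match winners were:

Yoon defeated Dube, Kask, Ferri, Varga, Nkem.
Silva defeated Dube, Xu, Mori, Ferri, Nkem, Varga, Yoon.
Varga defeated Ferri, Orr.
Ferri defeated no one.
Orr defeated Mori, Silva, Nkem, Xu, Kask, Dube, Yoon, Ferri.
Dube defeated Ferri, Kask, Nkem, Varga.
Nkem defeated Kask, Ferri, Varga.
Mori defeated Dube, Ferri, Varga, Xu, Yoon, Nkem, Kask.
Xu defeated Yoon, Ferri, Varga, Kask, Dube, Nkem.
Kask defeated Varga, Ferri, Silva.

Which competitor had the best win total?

Orr

Win totals: Yoon 5, Kask 3, Xu 6, Mori 7, Orr 8, Silva 7, Varga 2, Nkem 3, Ferri 0, Dube 4.
Orr leads with 8 wins (next highest: 7).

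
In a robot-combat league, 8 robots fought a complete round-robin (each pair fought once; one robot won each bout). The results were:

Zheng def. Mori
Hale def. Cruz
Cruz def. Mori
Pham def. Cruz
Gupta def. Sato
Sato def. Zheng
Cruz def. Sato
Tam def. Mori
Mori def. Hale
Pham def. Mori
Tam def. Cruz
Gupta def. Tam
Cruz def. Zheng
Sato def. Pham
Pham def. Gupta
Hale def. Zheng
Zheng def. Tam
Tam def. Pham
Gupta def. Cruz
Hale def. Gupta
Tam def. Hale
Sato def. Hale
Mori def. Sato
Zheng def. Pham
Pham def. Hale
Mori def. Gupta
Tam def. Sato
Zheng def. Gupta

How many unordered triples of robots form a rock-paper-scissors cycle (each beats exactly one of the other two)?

19

Win totals: Sato 3, Pham 4, Mori 3, Cruz 3, Tam 5, Hale 3, Zheng 4, Gupta 3.
A robot with w wins dominates both others in C(w,2) triples; summing gives 3 + 6 + 3 + 3 + 10 + 3 + 6 + 3 = 37 transitive triples.
Total triples C(8,3) = 56, so cyclic triples = 56 − 37 = 19.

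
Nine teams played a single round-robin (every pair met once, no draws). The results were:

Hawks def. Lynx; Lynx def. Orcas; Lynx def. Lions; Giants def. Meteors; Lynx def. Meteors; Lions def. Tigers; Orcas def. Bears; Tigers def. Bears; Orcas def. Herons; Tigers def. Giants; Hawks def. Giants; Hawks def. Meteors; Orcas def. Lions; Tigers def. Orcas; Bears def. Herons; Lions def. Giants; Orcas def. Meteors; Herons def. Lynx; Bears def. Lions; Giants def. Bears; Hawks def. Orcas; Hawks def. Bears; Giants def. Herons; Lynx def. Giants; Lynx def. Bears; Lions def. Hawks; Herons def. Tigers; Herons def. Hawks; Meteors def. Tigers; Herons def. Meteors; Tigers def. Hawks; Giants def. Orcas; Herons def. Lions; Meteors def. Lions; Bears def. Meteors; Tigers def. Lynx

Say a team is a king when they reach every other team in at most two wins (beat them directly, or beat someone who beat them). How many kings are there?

7

Lynx reaches everyone (king).
Meteors cannot reach Herons in two steps.
Giants reaches everyone (king).
Hawks reaches everyone (king).
Lions reaches everyone (king).
Orcas reaches everyone (king).
Herons reaches everyone (king).
Tigers reaches everyone (king).
Bears cannot reach Orcas in two steps.
Kings: Lynx, Giants, Hawks, Lions, Orcas, Herons, Tigers — 7.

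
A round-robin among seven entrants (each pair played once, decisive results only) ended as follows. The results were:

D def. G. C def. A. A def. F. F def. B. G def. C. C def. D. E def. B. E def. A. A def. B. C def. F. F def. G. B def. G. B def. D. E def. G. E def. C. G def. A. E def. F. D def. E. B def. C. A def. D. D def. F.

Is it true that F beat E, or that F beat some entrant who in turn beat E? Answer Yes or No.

No

F did not beat E directly.
F beat B, G, but each of them lost to E. No two-step path.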